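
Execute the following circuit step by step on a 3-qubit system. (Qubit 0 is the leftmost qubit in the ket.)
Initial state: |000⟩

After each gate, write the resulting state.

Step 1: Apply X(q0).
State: |100⟩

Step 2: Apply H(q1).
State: 1/√2|100⟩ + 1/√2|110⟩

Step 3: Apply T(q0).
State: (1/2 + (1/2)i)|100⟩ + (1/2 + (1/2)i)|110⟩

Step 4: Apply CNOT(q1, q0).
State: (1/2 + (1/2)i)|010⟩ + (1/2 + (1/2)i)|100⟩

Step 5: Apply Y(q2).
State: (-1/2 + (1/2)i)|011⟩ + (-1/2 + (1/2)i)|101⟩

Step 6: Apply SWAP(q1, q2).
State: (-1/2 + (1/2)i)|011⟩ + (-1/2 + (1/2)i)|110⟩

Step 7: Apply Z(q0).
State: (-1/2 + (1/2)i)|011⟩ + (1/2 - (1/2)i)|110⟩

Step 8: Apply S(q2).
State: (-1/2 - (1/2)i)|011⟩ + (1/2 - (1/2)i)|110⟩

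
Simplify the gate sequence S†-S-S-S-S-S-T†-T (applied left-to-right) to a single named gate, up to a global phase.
I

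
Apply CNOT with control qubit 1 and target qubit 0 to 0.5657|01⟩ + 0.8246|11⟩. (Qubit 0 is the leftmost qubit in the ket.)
0.8246|01⟩ + 0.5657|11⟩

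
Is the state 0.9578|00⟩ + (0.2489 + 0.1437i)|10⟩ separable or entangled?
Separable

Writing the state as a|00⟩ + b|01⟩ + c|10⟩ + d|11⟩, it is a product state iff ad − bc = 0.
Here (a, b, c, d) = (0.9578, 0, (0.2489 + 0.1437i), 0): ad − bc = (0.9578)(0) − (0)(0.2489 + 0.1437i) = 0, so the state is separable.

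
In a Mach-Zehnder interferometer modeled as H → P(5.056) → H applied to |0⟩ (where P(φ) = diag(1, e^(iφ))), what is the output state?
(0.6684 - 0.4708i)|0⟩ + (0.3316 + 0.4708i)|1⟩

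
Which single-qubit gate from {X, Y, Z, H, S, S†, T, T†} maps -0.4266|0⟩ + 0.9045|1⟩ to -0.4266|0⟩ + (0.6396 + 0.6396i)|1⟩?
T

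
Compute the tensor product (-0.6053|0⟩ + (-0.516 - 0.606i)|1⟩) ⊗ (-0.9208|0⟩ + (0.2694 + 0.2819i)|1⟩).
0.5574|00⟩ + (-0.1631 - 0.1706i)|01⟩ + (0.4751 + 0.558i)|10⟩ + (0.03182 - 0.3087i)|11⟩

amp(|b₁b₂…⟩) = product of the factor amplitudes for bits b₁, b₂, …; only kets whose every factor amplitude is nonzero survive.
|00⟩: (-0.6053)(-0.9208) = 0.5574
|01⟩: (-0.6053)(0.2694 + 0.2819i) = (-0.1631 - 0.1706i)
|10⟩: (-0.516 - 0.606i)(-0.9208) = (0.4751 + 0.558i)
|11⟩: (-0.516 - 0.606i)(0.2694 + 0.2819i) = (0.03182 - 0.3087i)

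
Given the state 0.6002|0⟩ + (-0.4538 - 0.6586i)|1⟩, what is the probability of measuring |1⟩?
0.6397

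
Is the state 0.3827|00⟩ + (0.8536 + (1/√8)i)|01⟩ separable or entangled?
Separable

Writing the state as a|00⟩ + b|01⟩ + c|10⟩ + d|11⟩, it is a product state iff ad − bc = 0.
Here (a, b, c, d) = (0.3827, (0.8536 + (1/√8)i), 0, 0): ad − bc = (0.3827)(0) − (0.8536 + (1/√8)i)(0) = 0, so the state is separable.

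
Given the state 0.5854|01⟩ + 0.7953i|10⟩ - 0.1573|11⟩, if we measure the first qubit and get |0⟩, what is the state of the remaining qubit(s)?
|1⟩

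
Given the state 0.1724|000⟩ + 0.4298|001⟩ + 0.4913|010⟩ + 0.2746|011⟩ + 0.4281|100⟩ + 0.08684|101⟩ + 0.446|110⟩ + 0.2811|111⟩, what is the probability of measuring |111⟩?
0.07902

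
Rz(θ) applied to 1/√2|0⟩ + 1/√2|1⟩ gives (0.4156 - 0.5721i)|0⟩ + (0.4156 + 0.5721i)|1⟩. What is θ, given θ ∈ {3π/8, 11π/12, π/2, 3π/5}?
3π/5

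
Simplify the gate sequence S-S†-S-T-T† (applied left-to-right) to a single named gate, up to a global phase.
S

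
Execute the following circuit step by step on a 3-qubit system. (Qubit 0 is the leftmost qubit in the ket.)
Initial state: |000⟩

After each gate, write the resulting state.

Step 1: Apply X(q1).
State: |010⟩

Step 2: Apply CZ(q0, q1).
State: |010⟩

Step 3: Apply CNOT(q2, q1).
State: |010⟩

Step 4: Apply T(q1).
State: (1/√2 + (1/√2)i)|010⟩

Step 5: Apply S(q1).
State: (-1/√2 + (1/√2)i)|010⟩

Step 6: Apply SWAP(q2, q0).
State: (-1/√2 + (1/√2)i)|010⟩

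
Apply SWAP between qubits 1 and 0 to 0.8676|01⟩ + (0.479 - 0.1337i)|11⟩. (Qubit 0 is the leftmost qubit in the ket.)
0.8676|10⟩ + (0.479 - 0.1337i)|11⟩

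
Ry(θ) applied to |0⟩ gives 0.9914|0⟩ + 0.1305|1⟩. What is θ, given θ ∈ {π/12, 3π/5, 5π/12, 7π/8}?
π/12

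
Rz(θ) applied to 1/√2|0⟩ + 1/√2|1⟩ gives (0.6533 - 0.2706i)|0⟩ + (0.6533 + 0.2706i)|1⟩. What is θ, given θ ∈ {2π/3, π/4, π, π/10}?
π/4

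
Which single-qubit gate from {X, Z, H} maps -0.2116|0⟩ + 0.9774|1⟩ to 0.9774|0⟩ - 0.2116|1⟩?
X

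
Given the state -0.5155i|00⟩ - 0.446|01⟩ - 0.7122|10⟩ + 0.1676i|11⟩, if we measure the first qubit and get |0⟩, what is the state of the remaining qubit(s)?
-0.7562i|0⟩ - 0.6543|1⟩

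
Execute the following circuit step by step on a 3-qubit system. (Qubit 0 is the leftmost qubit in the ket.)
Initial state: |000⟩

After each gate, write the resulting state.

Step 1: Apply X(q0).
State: |100⟩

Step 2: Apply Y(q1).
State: i|110⟩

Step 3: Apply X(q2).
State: i|111⟩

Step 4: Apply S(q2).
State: -|111⟩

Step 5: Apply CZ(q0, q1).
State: |111⟩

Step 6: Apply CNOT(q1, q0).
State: |011⟩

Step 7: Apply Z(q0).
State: |011⟩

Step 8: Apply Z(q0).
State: |011⟩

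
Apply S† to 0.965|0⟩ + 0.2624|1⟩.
0.965|0⟩ - 0.2624i|1⟩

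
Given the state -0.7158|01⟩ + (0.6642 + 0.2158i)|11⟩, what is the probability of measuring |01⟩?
0.5124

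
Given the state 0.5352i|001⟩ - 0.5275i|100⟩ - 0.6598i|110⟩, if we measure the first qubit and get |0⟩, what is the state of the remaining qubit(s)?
i|01⟩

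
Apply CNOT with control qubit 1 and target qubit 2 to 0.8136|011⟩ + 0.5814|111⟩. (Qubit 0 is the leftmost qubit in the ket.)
0.8136|010⟩ + 0.5814|110⟩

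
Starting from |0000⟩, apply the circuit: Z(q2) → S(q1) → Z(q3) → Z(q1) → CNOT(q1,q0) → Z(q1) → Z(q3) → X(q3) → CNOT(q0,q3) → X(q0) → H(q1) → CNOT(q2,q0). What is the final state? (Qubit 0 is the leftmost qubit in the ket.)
1/√2|1001⟩ + 1/√2|1101⟩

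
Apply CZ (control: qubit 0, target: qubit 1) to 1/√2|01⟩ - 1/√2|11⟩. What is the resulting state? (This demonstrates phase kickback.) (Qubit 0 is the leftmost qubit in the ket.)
1/√2|01⟩ + 1/√2|11⟩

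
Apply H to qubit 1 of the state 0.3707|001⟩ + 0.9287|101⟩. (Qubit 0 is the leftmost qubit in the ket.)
0.2621|001⟩ + 0.2621|011⟩ + 0.6567|101⟩ + 0.6567|111⟩

H on qubit 1 mixes each pair of kets that differ only in qubit 1: amplitudes (a, b) of (|…0…⟩, |…1…⟩) become ((a + b)/√2, (a − b)/√2). Kets absent from the input have amplitude 0.
(|001⟩, |011⟩): (a, b) = (0.3707, 0) → (0.2621, 0.2621)
(|101⟩, |111⟩): (a, b) = (0.9287, 0) → (0.6567, 0.6567)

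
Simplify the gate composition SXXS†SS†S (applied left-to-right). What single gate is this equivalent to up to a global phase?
S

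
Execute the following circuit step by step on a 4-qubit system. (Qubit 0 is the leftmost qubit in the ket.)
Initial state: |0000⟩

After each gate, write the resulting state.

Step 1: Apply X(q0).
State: |1000⟩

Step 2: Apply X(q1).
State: |1100⟩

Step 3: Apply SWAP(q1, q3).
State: |1001⟩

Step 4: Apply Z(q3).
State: -|1001⟩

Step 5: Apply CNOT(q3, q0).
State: -|0001⟩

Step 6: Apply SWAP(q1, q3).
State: -|0100⟩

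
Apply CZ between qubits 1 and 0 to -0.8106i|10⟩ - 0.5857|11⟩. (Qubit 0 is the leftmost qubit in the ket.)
-0.8106i|10⟩ + 0.5857|11⟩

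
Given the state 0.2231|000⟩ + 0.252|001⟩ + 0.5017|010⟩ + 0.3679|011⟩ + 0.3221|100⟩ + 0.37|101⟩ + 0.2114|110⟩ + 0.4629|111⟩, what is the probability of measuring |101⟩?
0.1369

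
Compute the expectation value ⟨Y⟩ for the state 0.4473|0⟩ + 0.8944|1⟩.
0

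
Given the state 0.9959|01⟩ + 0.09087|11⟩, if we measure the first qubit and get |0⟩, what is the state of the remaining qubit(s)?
|1⟩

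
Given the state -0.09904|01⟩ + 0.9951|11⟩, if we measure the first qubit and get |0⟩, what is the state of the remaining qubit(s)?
-|1⟩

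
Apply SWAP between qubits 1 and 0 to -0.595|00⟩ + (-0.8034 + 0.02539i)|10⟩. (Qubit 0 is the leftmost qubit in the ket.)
-0.595|00⟩ + (-0.8034 + 0.02539i)|01⟩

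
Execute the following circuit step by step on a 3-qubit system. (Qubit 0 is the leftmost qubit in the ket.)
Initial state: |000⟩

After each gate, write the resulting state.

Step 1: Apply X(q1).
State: |010⟩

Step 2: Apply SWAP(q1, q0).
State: |100⟩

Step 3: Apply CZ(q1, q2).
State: |100⟩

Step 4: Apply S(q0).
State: i|100⟩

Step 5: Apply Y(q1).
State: -|110⟩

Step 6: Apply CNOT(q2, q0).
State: -|110⟩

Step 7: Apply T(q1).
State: (-1/√2 - (1/√2)i)|110⟩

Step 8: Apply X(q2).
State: (-1/√2 - (1/√2)i)|111⟩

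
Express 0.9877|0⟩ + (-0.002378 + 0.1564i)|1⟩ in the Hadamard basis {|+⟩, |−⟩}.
(0.6967 + 0.1106i)|+⟩ + (0.7001 - 0.1106i)|−⟩

With |ψ⟩ = α|0⟩ + β|1⟩, the Hadamard-basis coefficients are ⟨+|ψ⟩ = (α + β)/√2 and ⟨−|ψ⟩ = (α − β)/√2.
Here α = 0.9877, β = (-0.002378 + 0.1564i): (α + β)/√2 = (0.6967 + 0.1106i), (α − β)/√2 = (0.7001 - 0.1106i).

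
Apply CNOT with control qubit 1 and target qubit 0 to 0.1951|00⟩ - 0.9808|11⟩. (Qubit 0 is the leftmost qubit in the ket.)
0.1951|00⟩ - 0.9808|01⟩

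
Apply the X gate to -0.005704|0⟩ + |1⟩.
|0⟩ - 0.005704|1⟩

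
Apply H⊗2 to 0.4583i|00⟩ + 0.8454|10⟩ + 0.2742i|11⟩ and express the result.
(0.4227 + 0.3663i)|00⟩ + (0.4227 + 0.09205i)|01⟩ + (-0.4227 + 0.09205i)|10⟩ + (-0.4227 + 0.3663i)|11⟩

H⊗2 gives amp(|y⟩) = (1/2) Σ_x (−1)^(x·y) amp(|x⟩), where x·y is the number of positions in which both x and y have a 1.
|00⟩: (0.4583i + 0.8454 + 0.2742i)/2 = (0.4227 + 0.3663i)
|01⟩: (0.4583i + 0.8454 - 0.2742i)/2 = (0.4227 + 0.09205i)
|10⟩: (0.4583i - 0.8454 - 0.2742i)/2 = (-0.4227 + 0.09205i)
|11⟩: (0.4583i - 0.8454 + 0.2742i)/2 = (-0.4227 + 0.3663i)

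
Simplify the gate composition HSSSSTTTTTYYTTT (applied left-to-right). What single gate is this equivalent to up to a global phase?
H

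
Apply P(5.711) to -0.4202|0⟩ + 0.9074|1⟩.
-0.4202|0⟩ + (0.7629 - 0.4913i)|1⟩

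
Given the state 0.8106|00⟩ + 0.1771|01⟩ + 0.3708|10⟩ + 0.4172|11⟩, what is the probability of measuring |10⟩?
0.1375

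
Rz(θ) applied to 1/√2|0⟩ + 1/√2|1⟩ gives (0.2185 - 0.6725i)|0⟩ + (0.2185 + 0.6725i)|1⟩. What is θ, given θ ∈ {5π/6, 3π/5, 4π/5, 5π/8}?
4π/5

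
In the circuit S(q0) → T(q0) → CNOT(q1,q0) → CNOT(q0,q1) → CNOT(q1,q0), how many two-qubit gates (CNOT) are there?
3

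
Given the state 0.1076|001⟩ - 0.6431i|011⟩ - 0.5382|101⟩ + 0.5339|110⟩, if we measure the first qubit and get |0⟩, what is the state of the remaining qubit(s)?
0.165|01⟩ - 0.9863i|11⟩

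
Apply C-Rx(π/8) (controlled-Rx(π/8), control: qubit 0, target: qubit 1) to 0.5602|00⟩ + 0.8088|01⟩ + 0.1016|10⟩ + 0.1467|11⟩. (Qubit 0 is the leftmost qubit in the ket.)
0.5602|00⟩ + 0.8088|01⟩ + (0.09965 - 0.02862i)|10⟩ + (0.1439 - 0.01982i)|11⟩

C-Rx(π/8) leaves the control-|0⟩ kets |00⟩, |01⟩ unchanged and applies Rx(π/8) to qubit 1 on the control-|1⟩ pair (|10⟩, |11⟩).
Rx(π/8) = [[cos(θ/2), −i·sin(θ/2)], [−i·sin(θ/2), cos(θ/2)]]; θ = π/8, cos(θ/2) ≈ 0.980785, sin(θ/2) ≈ 0.19509.
With a = amp(|10⟩) = 0.1016 and b = amp(|11⟩) = 0.1467:
new amp(|10⟩) = (0.980785)·a + (-0.19509i)·b = (0.09965 - 0.02862i)
new amp(|11⟩) = (-0.19509i)·a + (0.980785)·b = (0.1439 - 0.01982i)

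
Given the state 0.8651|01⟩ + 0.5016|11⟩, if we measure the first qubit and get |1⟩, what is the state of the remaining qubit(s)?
|1⟩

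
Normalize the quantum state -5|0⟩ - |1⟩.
-0.9806|0⟩ - 0.1961|1⟩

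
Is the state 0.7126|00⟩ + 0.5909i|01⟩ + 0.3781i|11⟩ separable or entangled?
Entangled

Writing the state as a|00⟩ + b|01⟩ + c|10⟩ + d|11⟩, it is a product state iff ad − bc = 0.
Here (a, b, c, d) = (0.7126, 0.5909i, 0, 0.3781i): ad − bc = (0.7126)(0.3781i) − (0.5909i)(0) = 0.2694i ≠ 0, so the state is entangled.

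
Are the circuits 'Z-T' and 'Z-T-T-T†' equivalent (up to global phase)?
Yes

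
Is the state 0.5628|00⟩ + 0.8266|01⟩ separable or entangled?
Separable

Writing the state as a|00⟩ + b|01⟩ + c|10⟩ + d|11⟩, it is a product state iff ad − bc = 0.
Here (a, b, c, d) = (0.5628, 0.8266, 0, 0): ad − bc = (0.5628)(0) − (0.8266)(0) = 0, so the state is separable.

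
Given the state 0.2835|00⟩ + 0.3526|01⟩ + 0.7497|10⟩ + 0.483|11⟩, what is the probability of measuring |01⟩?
0.1243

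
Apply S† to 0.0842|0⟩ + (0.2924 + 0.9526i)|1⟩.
0.0842|0⟩ + (0.9526 - 0.2924i)|1⟩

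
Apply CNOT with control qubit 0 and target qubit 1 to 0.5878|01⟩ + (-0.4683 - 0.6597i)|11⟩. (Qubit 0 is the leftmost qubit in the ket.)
0.5878|01⟩ + (-0.4683 - 0.6597i)|10⟩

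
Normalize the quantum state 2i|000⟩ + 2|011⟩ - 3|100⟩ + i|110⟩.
0.4714i|000⟩ + 0.4714|011⟩ - 1/√2|100⟩ + 0.2357i|110⟩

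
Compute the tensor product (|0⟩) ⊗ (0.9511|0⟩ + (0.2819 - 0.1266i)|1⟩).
0.9511|00⟩ + (0.2819 - 0.1266i)|01⟩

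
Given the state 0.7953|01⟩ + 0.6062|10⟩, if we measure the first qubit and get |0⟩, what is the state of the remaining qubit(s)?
|1⟩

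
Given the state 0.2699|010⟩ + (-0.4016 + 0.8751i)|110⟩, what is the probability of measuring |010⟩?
0.07285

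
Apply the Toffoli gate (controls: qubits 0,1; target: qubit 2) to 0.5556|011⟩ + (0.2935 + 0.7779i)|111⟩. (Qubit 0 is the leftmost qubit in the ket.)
0.5556|011⟩ + (0.2935 + 0.7779i)|110⟩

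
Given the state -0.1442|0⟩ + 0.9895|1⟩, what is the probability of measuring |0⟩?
0.02079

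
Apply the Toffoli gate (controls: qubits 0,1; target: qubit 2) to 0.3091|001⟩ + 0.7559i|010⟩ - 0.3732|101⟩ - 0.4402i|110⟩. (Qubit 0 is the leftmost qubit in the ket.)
0.3091|001⟩ + 0.7559i|010⟩ - 0.3732|101⟩ - 0.4402i|111⟩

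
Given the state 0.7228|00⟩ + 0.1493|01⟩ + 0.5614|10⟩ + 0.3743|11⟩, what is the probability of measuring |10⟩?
0.3152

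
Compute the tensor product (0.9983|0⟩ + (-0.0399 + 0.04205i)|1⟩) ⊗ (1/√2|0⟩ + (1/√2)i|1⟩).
0.7059|00⟩ + 0.7059i|01⟩ + (-0.02821 + 0.02973i)|10⟩ + (-0.02973 - 0.02821i)|11⟩

amp(|b₁b₂…⟩) = product of the factor amplitudes for bits b₁, b₂, …; only kets whose every factor amplitude is nonzero survive.
|00⟩: (0.9983)(1/√2) = 0.7059
|01⟩: (0.9983)((1/√2)i) = 0.7059i
|10⟩: (-0.0399 + 0.04205i)(1/√2) = (-0.02821 + 0.02973i)
|11⟩: (-0.0399 + 0.04205i)((1/√2)i) = (-0.02973 - 0.02821i)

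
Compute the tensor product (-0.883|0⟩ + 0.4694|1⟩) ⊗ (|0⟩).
-0.883|00⟩ + 0.4694|10⟩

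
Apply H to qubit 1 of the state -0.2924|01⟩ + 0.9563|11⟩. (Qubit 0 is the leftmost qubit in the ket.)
-0.2068|00⟩ + 0.2068|01⟩ + 0.6762|10⟩ - 0.6762|11⟩

H on qubit 1 mixes each pair of kets that differ only in qubit 1: amplitudes (a, b) of (|…0…⟩, |…1…⟩) become ((a + b)/√2, (a − b)/√2). Kets absent from the input have amplitude 0.
(|00⟩, |01⟩): (a, b) = (0, -0.2924) → (-0.2068, 0.2068)
(|10⟩, |11⟩): (a, b) = (0, 0.9563) → (0.6762, -0.6762)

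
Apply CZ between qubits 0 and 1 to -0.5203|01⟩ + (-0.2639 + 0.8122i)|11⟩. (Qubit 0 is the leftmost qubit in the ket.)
-0.5203|01⟩ + (0.2639 - 0.8122i)|11⟩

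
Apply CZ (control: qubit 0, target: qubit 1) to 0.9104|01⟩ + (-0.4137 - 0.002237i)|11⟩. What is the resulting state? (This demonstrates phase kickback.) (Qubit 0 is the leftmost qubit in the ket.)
0.9104|01⟩ + (0.4137 + 0.002237i)|11⟩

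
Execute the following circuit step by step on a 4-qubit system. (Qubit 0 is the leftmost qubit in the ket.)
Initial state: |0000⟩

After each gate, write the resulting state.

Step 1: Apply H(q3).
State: 1/√2|0000⟩ + 1/√2|0001⟩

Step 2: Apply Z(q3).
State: 1/√2|0000⟩ - 1/√2|0001⟩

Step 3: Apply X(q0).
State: 1/√2|1000⟩ - 1/√2|1001⟩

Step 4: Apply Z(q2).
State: 1/√2|1000⟩ - 1/√2|1001⟩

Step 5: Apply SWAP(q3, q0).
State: 1/√2|0001⟩ - 1/√2|1001⟩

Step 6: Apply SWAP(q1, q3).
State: 1/√2|0100⟩ - 1/√2|1100⟩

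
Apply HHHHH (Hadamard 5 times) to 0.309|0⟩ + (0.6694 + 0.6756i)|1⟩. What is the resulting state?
(0.6918 + 0.4777i)|0⟩ + (-0.2548 - 0.4777i)|1⟩

H² = I, so H^5 = H: a single Hadamard. With (a, b) = (0.309, (0.6694 + 0.6756i)), H gives ((a + b)/√2, (a − b)/√2) = ((0.6918 + 0.4777i), (-0.2548 - 0.4777i)).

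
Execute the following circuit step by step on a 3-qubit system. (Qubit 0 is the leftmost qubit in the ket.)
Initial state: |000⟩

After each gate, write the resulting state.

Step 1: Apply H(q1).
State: 1/√2|000⟩ + 1/√2|010⟩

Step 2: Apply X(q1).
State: 1/√2|000⟩ + 1/√2|010⟩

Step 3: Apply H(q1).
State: |000⟩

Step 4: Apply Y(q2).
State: i|001⟩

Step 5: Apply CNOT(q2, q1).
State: i|011⟩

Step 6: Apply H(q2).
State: (1/√2)i|010⟩ - (1/√2)i|011⟩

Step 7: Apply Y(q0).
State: -1/√2|110⟩ + 1/√2|111⟩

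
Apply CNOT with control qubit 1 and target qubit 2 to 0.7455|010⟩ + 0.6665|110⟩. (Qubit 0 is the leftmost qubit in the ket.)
0.7455|011⟩ + 0.6665|111⟩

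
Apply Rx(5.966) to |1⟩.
-0.1579i|0⟩ - 0.9875|1⟩

Rx(5.966) = [[cos(θ/2), −i·sin(θ/2)], [−i·sin(θ/2), cos(θ/2)]]; θ = 5.966, cos(θ/2) ≈ -0.987451, sin(θ/2) ≈ 0.157929.
With a = amp(|0⟩) = 0 and b = amp(|1⟩) = 1:
new amp(|0⟩) = (-0.987451)·a + (-0.157929i)·b = -0.1579i
new amp(|1⟩) = (-0.157929i)·a + (-0.987451)·b = -0.9875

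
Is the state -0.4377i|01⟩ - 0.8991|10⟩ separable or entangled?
Entangled

Writing the state as a|00⟩ + b|01⟩ + c|10⟩ + d|11⟩, it is a product state iff ad − bc = 0.
Here (a, b, c, d) = (0, -0.4377i, -0.8991, 0): ad − bc = (0)(0) − (-0.4377i)(-0.8991) = -0.3935i ≠ 0, so the state is entangled.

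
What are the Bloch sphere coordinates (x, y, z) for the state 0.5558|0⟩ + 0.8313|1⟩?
(0.9241, 0, -0.3821)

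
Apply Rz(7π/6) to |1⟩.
(-0.2588 + 0.9659i)|1⟩

Rz(7π/6) = [[e^(−iθ/2), 0], [0, e^(iθ/2)]] with e^(±iθ/2) = cos(θ/2) ± i·sin(θ/2); θ = 7π/6, cos(θ/2) ≈ -0.258819, sin(θ/2) ≈ 0.965926.
With a = amp(|0⟩) = 0 and b = amp(|1⟩) = 1:
new amp(|0⟩) = (-0.258819 - 0.965926i)·a = 0
new amp(|1⟩) = (-0.258819 + 0.965926i)·b = (-0.2588 + 0.9659i)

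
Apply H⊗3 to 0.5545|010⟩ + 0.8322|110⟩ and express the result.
0.4903|000⟩ + 0.4903|001⟩ - 0.4903|010⟩ - 0.4903|011⟩ - 0.09818|100⟩ - 0.09818|101⟩ + 0.09818|110⟩ + 0.09818|111⟩

H⊗3 gives amp(|y⟩) = (1/2√2) Σ_x (−1)^(x·y) amp(|x⟩), where x·y is the number of positions in which both x and y have a 1.
|000⟩: (0.5545 + 0.8322)/(2√2) = 0.4903
|001⟩: (0.5545 + 0.8322)/(2√2) = 0.4903
|010⟩: (-0.5545 - 0.8322)/(2√2) = -0.4903
|011⟩: (-0.5545 - 0.8322)/(2√2) = -0.4903
|100⟩: (0.5545 - 0.8322)/(2√2) = -0.09818
|101⟩: (0.5545 - 0.8322)/(2√2) = -0.09818
|110⟩: (-0.5545 + 0.8322)/(2√2) = 0.09818
|111⟩: (-0.5545 + 0.8322)/(2√2) = 0.09818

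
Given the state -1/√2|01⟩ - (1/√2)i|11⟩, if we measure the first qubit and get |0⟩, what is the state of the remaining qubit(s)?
-|1⟩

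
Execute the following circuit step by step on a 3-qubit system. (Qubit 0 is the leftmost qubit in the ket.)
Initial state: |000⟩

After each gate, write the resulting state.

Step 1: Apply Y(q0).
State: i|100⟩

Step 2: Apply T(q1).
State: i|100⟩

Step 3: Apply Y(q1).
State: -|110⟩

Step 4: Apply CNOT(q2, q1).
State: -|110⟩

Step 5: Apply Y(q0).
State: i|010⟩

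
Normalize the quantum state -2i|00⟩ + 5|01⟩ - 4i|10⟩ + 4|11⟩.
-0.2561i|00⟩ + 0.6402|01⟩ - 0.5121i|10⟩ + 0.5121|11⟩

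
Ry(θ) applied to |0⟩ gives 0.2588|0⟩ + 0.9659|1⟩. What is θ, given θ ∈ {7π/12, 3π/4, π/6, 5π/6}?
5π/6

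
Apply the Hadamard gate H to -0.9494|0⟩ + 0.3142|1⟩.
-0.4492|0⟩ - 0.8935|1⟩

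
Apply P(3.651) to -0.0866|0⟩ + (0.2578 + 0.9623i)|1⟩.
-0.0866|0⟩ + (0.2442 - 0.9658i)|1⟩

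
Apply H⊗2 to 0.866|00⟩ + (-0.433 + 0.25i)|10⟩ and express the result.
(0.2165 + 0.125i)|00⟩ + (0.2165 + 0.125i)|01⟩ + (0.6495 - 0.125i)|10⟩ + (0.6495 - 0.125i)|11⟩

H⊗2 gives amp(|y⟩) = (1/2) Σ_x (−1)^(x·y) amp(|x⟩), where x·y is the number of positions in which both x and y have a 1.
|00⟩: (0.866 + (-0.433 + 0.25i))/2 = (0.2165 + 0.125i)
|01⟩: (0.866 + (-0.433 + 0.25i))/2 = (0.2165 + 0.125i)
|10⟩: (0.866 - (-0.433 + 0.25i))/2 = (0.6495 - 0.125i)
|11⟩: (0.866 - (-0.433 + 0.25i))/2 = (0.6495 - 0.125i)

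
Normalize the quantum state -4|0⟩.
-|0⟩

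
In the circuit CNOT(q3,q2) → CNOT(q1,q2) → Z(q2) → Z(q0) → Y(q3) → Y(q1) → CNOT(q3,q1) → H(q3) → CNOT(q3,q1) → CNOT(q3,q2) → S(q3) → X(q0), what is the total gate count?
12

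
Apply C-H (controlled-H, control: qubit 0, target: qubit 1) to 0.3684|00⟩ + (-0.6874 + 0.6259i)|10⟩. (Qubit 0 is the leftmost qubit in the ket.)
0.3684|00⟩ + (-0.4861 + 0.4426i)|10⟩ + (-0.4861 + 0.4426i)|11⟩

C-H leaves the control-|0⟩ kets |00⟩, |01⟩ unchanged and applies H to qubit 1 on the control-|1⟩ pair (|10⟩, |11⟩).
H = [[1/√2, 1/√2], [1/√2, -1/√2]].
With a = amp(|10⟩) = (-0.6874 + 0.6259i) and b = amp(|11⟩) = 0:
new amp(|10⟩) = (1/√2)·a + (1/√2)·b = (-0.4861 + 0.4426i)
new amp(|11⟩) = (1/√2)·a + (-1/√2)·b = (-0.4861 + 0.4426i)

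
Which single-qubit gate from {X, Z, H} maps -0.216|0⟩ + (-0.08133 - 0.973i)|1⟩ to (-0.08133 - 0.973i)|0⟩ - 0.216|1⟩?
X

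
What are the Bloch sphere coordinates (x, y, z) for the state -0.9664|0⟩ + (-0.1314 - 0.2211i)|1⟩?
(0.254, 0.4273, 0.8678)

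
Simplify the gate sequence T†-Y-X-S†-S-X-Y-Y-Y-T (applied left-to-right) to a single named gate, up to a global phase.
I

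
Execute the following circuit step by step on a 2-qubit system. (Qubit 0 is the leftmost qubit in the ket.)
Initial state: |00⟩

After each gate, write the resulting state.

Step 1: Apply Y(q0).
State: i|10⟩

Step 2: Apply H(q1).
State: (1/√2)i|10⟩ + (1/√2)i|11⟩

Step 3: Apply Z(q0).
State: -(1/√2)i|10⟩ - (1/√2)i|11⟩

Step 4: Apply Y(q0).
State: -1/√2|00⟩ - 1/√2|01⟩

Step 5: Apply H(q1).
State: -|00⟩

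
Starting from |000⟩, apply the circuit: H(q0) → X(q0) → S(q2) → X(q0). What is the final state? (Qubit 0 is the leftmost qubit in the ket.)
1/√2|000⟩ + 1/√2|100⟩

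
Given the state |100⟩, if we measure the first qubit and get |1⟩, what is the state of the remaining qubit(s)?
|00⟩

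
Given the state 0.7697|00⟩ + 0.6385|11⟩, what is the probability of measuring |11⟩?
0.4077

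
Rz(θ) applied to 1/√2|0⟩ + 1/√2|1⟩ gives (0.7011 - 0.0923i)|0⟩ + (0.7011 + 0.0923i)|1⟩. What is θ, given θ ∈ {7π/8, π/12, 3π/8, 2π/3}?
π/12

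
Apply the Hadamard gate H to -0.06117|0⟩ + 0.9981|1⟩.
0.6625|0⟩ - 0.749|1⟩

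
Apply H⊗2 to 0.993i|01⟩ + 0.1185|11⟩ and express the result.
(0.05925 + 0.4965i)|00⟩ + (-0.05925 - 0.4965i)|01⟩ + (-0.05925 + 0.4965i)|10⟩ + (0.05925 - 0.4965i)|11⟩

H⊗2 gives amp(|y⟩) = (1/2) Σ_x (−1)^(x·y) amp(|x⟩), where x·y is the number of positions in which both x and y have a 1.
|00⟩: (0.993i + 0.1185)/2 = (0.05925 + 0.4965i)
|01⟩: (-0.993i - 0.1185)/2 = (-0.05925 - 0.4965i)
|10⟩: (0.993i - 0.1185)/2 = (-0.05925 + 0.4965i)
|11⟩: (-0.993i + 0.1185)/2 = (0.05925 - 0.4965i)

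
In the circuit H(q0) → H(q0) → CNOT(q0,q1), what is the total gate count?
3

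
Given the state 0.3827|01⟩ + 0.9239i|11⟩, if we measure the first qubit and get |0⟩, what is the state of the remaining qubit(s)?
|1⟩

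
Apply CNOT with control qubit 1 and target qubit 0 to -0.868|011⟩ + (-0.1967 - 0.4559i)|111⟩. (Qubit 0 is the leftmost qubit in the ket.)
(-0.1967 - 0.4559i)|011⟩ - 0.868|111⟩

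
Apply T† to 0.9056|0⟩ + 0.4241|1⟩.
0.9056|0⟩ + (0.2999 - 0.2999i)|1⟩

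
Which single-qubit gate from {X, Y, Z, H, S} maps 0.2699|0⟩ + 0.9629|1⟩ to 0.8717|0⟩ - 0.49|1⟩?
H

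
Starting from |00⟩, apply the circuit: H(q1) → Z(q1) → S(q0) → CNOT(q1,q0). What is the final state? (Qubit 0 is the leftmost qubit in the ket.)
1/√2|00⟩ - 1/√2|11⟩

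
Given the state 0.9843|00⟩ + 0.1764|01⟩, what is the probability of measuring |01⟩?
0.03112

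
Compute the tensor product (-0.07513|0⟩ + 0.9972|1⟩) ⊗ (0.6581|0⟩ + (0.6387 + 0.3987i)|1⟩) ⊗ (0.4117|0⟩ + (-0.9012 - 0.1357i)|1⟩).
-0.02036|000⟩ + (0.04456 + 0.006709i)|001⟩ + (-0.01976 - 0.01233i)|010⟩ + (0.03918 + 0.03351i)|011⟩ + 0.2702|100⟩ + (-0.5914 - 0.08905i)|101⟩ + (0.2622 + 0.1637i)|110⟩ + (-0.52 - 0.4447i)|111⟩

amp(|b₁b₂…⟩) = product of the factor amplitudes for bits b₁, b₂, …; only kets whose every factor amplitude is nonzero survive.
|000⟩: (-0.07513)(0.6581)(0.4117) = -0.02036
|001⟩: (-0.07513)(0.6581)(-0.9012 - 0.1357i) = (0.04456 + 0.006709i)
|010⟩: (-0.07513)(0.6387 + 0.3987i)(0.4117) = (-0.01976 - 0.01233i)
|011⟩: (-0.07513)(0.6387 + 0.3987i)(-0.9012 - 0.1357i) = (0.03918 + 0.03351i)
|100⟩: (0.9972)(0.6581)(0.4117) = 0.2702
|101⟩: (0.9972)(0.6581)(-0.9012 - 0.1357i) = (-0.5914 - 0.08905i)
|110⟩: (0.9972)(0.6387 + 0.3987i)(0.4117) = (0.2622 + 0.1637i)
|111⟩: (0.9972)(0.6387 + 0.3987i)(-0.9012 - 0.1357i) = (-0.52 - 0.4447i)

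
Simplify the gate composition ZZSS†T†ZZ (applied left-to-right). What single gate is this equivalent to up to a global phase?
T†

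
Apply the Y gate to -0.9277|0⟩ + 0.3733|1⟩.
-0.3733i|0⟩ - 0.9277i|1⟩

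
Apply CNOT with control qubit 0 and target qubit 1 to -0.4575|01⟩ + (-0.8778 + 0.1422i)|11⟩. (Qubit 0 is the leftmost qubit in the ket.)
-0.4575|01⟩ + (-0.8778 + 0.1422i)|10⟩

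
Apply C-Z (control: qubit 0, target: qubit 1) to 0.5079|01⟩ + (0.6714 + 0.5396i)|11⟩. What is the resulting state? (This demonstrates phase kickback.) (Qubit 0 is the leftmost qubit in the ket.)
0.5079|01⟩ + (-0.6714 - 0.5396i)|11⟩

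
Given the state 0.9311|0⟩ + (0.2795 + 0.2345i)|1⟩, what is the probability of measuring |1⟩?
0.1331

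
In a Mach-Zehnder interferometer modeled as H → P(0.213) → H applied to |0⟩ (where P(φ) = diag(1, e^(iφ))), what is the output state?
(0.9887 + 0.1057i)|0⟩ + (0.0113 - 0.1057i)|1⟩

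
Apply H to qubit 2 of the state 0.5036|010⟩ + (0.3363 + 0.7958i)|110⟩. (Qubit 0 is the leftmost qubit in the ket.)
0.3561|010⟩ + 0.3561|011⟩ + (0.2378 + 0.5627i)|110⟩ + (0.2378 + 0.5627i)|111⟩

H on qubit 2 mixes each pair of kets that differ only in qubit 2: amplitudes (a, b) of (|…0…⟩, |…1…⟩) become ((a + b)/√2, (a − b)/√2). Kets absent from the input have amplitude 0.
(|010⟩, |011⟩): (a, b) = (0.5036, 0) → (0.3561, 0.3561)
(|110⟩, |111⟩): (a, b) = ((0.3363 + 0.7958i), 0) → ((0.2378 + 0.5627i), (0.2378 + 0.5627i))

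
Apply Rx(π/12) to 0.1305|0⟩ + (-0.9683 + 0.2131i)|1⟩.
(0.1572 + 0.1264i)|0⟩ + (-0.96 + 0.1942i)|1⟩

Rx(π/12) = [[cos(θ/2), −i·sin(θ/2)], [−i·sin(θ/2), cos(θ/2)]]; θ = π/12, cos(θ/2) ≈ 0.991445, sin(θ/2) ≈ 0.130526.
With a = amp(|0⟩) = 0.1305 and b = amp(|1⟩) = (-0.9683 + 0.2131i):
new amp(|0⟩) = (0.991445)·a + (-0.130526i)·b = (0.1572 + 0.1264i)
new amp(|1⟩) = (-0.130526i)·a + (0.991445)·b = (-0.96 + 0.1942i)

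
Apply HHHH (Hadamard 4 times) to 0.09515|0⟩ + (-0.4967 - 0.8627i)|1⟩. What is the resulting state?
0.09515|0⟩ + (-0.4967 - 0.8627i)|1⟩

H² = I, so an even number of Hadamards cancels: H^4 = I and the state is unchanged.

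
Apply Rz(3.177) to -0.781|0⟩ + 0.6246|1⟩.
(0.01383 + 0.7809i)|0⟩ + (-0.01106 + 0.6245i)|1⟩

Rz(3.177) = [[e^(−iθ/2), 0], [0, e^(iθ/2)]] with e^(±iθ/2) = cos(θ/2) ± i·sin(θ/2); θ = 3.177, cos(θ/2) ≈ -0.0177027, sin(θ/2) ≈ 0.999843.
With a = amp(|0⟩) = -0.781 and b = amp(|1⟩) = 0.6246:
new amp(|0⟩) = (-0.0177027 - 0.999843i)·a = (0.01383 + 0.7809i)
new amp(|1⟩) = (-0.0177027 + 0.999843i)·b = (-0.01106 + 0.6245i)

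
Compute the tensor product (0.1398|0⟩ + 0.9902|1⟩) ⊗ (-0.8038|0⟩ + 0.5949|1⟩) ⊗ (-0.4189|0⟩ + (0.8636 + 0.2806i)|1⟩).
0.04707|000⟩ + (-0.09704 - 0.03153i)|001⟩ - 0.03484|010⟩ + (0.07182 + 0.02334i)|011⟩ + 0.3334|100⟩ + (-0.6874 - 0.2233i)|101⟩ - 0.2468|110⟩ + (0.5087 + 0.1653i)|111⟩

amp(|b₁b₂…⟩) = product of the factor amplitudes for bits b₁, b₂, …; only kets whose every factor amplitude is nonzero survive.
|000⟩: (0.1398)(-0.8038)(-0.4189) = 0.04707
|001⟩: (0.1398)(-0.8038)(0.8636 + 0.2806i) = (-0.09704 - 0.03153i)
|010⟩: (0.1398)(0.5949)(-0.4189) = -0.03484
|011⟩: (0.1398)(0.5949)(0.8636 + 0.2806i) = (0.07182 + 0.02334i)
|100⟩: (0.9902)(-0.8038)(-0.4189) = 0.3334
|101⟩: (0.9902)(-0.8038)(0.8636 + 0.2806i) = (-0.6874 - 0.2233i)
|110⟩: (0.9902)(0.5949)(-0.4189) = -0.2468
|111⟩: (0.9902)(0.5949)(0.8636 + 0.2806i) = (0.5087 + 0.1653i)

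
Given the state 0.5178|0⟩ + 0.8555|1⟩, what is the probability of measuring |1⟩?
0.7319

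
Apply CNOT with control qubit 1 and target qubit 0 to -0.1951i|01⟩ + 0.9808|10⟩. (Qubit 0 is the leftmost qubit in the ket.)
0.9808|10⟩ - 0.1951i|11⟩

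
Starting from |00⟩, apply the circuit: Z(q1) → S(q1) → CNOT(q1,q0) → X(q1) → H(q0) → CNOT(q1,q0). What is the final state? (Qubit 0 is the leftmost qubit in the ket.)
1/√2|01⟩ + 1/√2|11⟩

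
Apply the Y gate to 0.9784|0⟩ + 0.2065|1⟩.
-0.2065i|0⟩ + 0.9784i|1⟩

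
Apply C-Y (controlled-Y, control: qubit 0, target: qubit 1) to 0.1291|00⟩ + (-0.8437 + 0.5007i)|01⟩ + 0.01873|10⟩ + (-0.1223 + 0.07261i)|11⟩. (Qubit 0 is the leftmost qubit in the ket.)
0.1291|00⟩ + (-0.8437 + 0.5007i)|01⟩ + (0.07261 + 0.1223i)|10⟩ + 0.01873i|11⟩

C-Y leaves the control-|0⟩ kets |00⟩, |01⟩ unchanged and applies Y to qubit 1 on the control-|1⟩ pair (|10⟩, |11⟩).
Y = [[0, -i], [i, 0]].
With a = amp(|10⟩) = 0.01873 and b = amp(|11⟩) = (-0.1223 + 0.07261i):
new amp(|10⟩) = (-i)·b = (0.07261 + 0.1223i)
new amp(|11⟩) = (i)·a = 0.01873i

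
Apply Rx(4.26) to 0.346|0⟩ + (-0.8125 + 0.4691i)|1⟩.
(0.2141 + 0.6887i)|0⟩ + (0.431 - 0.5422i)|1⟩

Rx(4.26) = [[cos(θ/2), −i·sin(θ/2)], [−i·sin(θ/2), cos(θ/2)]]; θ = 4.26, cos(θ/2) ≈ -0.530511, sin(θ/2) ≈ 0.847678.
With a = amp(|0⟩) = 0.346 and b = amp(|1⟩) = (-0.8125 + 0.4691i):
new amp(|0⟩) = (-0.530511)·a + (-0.847678i)·b = (0.2141 + 0.6887i)
new amp(|1⟩) = (-0.847678i)·a + (-0.530511)·b = (0.431 - 0.5422i)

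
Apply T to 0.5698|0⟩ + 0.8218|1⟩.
0.5698|0⟩ + (0.5811 + 0.5811i)|1⟩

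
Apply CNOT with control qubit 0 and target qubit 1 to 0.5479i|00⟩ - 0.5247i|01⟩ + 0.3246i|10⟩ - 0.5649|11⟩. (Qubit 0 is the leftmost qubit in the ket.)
0.5479i|00⟩ - 0.5247i|01⟩ - 0.5649|10⟩ + 0.3246i|11⟩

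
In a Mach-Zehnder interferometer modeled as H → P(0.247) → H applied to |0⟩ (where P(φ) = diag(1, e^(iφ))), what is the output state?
(0.9848 + 0.1222i)|0⟩ + (0.01517 - 0.1222i)|1⟩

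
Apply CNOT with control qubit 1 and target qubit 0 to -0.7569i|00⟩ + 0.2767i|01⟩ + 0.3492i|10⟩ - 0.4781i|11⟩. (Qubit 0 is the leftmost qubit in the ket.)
-0.7569i|00⟩ - 0.4781i|01⟩ + 0.3492i|10⟩ + 0.2767i|11⟩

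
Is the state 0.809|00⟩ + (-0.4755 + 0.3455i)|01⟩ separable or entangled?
Separable

Writing the state as a|00⟩ + b|01⟩ + c|10⟩ + d|11⟩, it is a product state iff ad − bc = 0.
Here (a, b, c, d) = (0.809, (-0.4755 + 0.3455i), 0, 0): ad − bc = (0.809)(0) − (-0.4755 + 0.3455i)(0) = 0, so the state is separable.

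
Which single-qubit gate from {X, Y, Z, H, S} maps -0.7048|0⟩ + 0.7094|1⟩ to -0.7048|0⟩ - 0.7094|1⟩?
Z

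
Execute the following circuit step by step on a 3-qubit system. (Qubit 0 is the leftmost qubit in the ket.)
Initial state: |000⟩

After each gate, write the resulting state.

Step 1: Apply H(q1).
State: 1/√2|000⟩ + 1/√2|010⟩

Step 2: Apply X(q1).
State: 1/√2|000⟩ + 1/√2|010⟩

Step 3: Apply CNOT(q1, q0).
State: 1/√2|000⟩ + 1/√2|110⟩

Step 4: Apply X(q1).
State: 1/√2|010⟩ + 1/√2|100⟩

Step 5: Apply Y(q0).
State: -(1/√2)i|000⟩ + (1/√2)i|110⟩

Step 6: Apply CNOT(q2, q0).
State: -(1/√2)i|000⟩ + (1/√2)i|110⟩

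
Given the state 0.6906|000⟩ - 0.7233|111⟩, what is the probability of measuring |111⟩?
0.5232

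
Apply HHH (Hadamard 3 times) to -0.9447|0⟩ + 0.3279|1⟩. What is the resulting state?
-0.4361|0⟩ - 0.8999|1⟩

H² = I, so H^3 = H: a single Hadamard. With (a, b) = (-0.9447, 0.3279), H gives ((a + b)/√2, (a − b)/√2) = (-0.4361, -0.8999).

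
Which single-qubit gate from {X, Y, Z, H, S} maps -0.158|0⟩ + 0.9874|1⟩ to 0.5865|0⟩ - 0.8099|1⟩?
H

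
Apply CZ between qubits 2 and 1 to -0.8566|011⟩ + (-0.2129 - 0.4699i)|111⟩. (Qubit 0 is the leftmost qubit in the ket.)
0.8566|011⟩ + (0.2129 + 0.4699i)|111⟩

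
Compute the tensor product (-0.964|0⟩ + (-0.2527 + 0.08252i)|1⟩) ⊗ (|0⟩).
-0.964|00⟩ + (-0.2527 + 0.08252i)|10⟩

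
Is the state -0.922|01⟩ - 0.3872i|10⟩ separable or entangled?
Entangled

Writing the state as a|00⟩ + b|01⟩ + c|10⟩ + d|11⟩, it is a product state iff ad − bc = 0.
Here (a, b, c, d) = (0, -0.922, -0.3872i, 0): ad − bc = (0)(0) − (-0.922)(-0.3872i) = -0.357i ≠ 0, so the state is entangled.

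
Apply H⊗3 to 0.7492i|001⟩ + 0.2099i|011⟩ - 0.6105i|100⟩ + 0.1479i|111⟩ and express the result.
0.1755i|000⟩ - 0.6072i|001⟩ - 0.07746i|010⟩ - 0.3542i|011⟩ + 0.5026i|100⟩ - 0.07096i|101⟩ + 0.4588i|110⟩ - 0.02712i|111⟩

H⊗3 gives amp(|y⟩) = (1/2√2) Σ_x (−1)^(x·y) amp(|x⟩), where x·y is the number of positions in which both x and y have a 1.
|000⟩: (0.7492i + 0.2099i - 0.6105i + 0.1479i)/(2√2) = 0.1755i
|001⟩: (-0.7492i - 0.2099i - 0.6105i - 0.1479i)/(2√2) = -0.6072i
|010⟩: (0.7492i - 0.2099i - 0.6105i - 0.1479i)/(2√2) = -0.07746i
|011⟩: (-0.7492i + 0.2099i - 0.6105i + 0.1479i)/(2√2) = -0.3542i
|100⟩: (0.7492i + 0.2099i + 0.6105i - 0.1479i)/(2√2) = 0.5026i
|101⟩: (-0.7492i - 0.2099i + 0.6105i + 0.1479i)/(2√2) = -0.07096i
|110⟩: (0.7492i - 0.2099i + 0.6105i + 0.1479i)/(2√2) = 0.4588i
|111⟩: (-0.7492i + 0.2099i + 0.6105i - 0.1479i)/(2√2) = -0.02712i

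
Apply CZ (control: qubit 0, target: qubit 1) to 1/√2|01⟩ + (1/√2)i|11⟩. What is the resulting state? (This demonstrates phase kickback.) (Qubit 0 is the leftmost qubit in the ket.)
1/√2|01⟩ - (1/√2)i|11⟩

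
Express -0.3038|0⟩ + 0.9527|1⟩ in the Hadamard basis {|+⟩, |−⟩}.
0.4588|+⟩ - 0.8885|−⟩

With |ψ⟩ = α|0⟩ + β|1⟩, the Hadamard-basis coefficients are ⟨+|ψ⟩ = (α + β)/√2 and ⟨−|ψ⟩ = (α − β)/√2.
Here α = -0.3038, β = 0.9527: (α + β)/√2 = 0.4588, (α − β)/√2 = -0.8885.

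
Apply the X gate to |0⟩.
|1⟩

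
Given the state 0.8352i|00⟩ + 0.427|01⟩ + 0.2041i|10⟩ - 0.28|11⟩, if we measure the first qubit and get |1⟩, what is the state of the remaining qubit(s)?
0.589i|0⟩ - 0.8081|1⟩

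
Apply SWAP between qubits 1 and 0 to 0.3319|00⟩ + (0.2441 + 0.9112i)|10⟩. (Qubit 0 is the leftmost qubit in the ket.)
0.3319|00⟩ + (0.2441 + 0.9112i)|01⟩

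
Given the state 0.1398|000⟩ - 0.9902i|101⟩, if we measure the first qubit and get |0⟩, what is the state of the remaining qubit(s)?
|00⟩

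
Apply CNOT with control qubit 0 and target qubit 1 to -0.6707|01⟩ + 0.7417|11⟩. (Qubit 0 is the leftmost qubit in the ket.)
-0.6707|01⟩ + 0.7417|10⟩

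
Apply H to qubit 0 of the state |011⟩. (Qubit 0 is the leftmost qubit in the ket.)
1/√2|011⟩ + 1/√2|111⟩

H on qubit 0 mixes each pair of kets that differ only in qubit 0: amplitudes (a, b) of (|…0…⟩, |…1…⟩) become ((a + b)/√2, (a − b)/√2). Kets absent from the input have amplitude 0.
(|011⟩, |111⟩): (a, b) = (1, 0) → (1/√2, 1/√2)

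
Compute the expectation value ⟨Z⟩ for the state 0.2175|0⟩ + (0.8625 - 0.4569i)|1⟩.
-0.9054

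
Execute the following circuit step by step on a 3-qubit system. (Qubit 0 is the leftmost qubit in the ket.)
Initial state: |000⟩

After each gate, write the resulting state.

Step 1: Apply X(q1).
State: |010⟩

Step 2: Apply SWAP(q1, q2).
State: |001⟩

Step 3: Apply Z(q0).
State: |001⟩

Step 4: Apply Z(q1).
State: |001⟩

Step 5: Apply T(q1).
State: |001⟩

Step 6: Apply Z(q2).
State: -|001⟩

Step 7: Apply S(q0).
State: -|001⟩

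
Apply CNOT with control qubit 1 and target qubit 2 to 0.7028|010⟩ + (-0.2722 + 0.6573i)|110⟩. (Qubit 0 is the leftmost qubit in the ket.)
0.7028|011⟩ + (-0.2722 + 0.6573i)|111⟩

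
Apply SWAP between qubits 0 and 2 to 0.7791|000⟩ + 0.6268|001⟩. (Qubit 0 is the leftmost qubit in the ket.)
0.7791|000⟩ + 0.6268|100⟩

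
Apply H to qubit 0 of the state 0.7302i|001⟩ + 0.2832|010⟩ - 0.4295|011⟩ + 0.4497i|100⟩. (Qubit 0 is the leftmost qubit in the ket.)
0.318i|000⟩ + 0.5163i|001⟩ + 0.2003|010⟩ - 0.3037|011⟩ - 0.318i|100⟩ + 0.5163i|101⟩ + 0.2003|110⟩ - 0.3037|111⟩

H on qubit 0 mixes each pair of kets that differ only in qubit 0: amplitudes (a, b) of (|…0…⟩, |…1…⟩) become ((a + b)/√2, (a − b)/√2). Kets absent from the input have amplitude 0.
(|000⟩, |100⟩): (a, b) = (0, 0.4497i) → (0.318i, -0.318i)
(|001⟩, |101⟩): (a, b) = (0.7302i, 0) → (0.5163i, 0.5163i)
(|010⟩, |110⟩): (a, b) = (0.2832, 0) → (0.2003, 0.2003)
(|011⟩, |111⟩): (a, b) = (-0.4295, 0) → (-0.3037, -0.3037)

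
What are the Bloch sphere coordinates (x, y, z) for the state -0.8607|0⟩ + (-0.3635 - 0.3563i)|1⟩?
(0.6257, 0.6133, 0.4817)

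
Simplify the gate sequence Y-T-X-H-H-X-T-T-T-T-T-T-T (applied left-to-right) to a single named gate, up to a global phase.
Y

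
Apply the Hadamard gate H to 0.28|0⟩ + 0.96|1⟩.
0.8768|0⟩ - 0.4808|1⟩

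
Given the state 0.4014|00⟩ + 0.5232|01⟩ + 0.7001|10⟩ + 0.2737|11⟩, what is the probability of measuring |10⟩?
0.4901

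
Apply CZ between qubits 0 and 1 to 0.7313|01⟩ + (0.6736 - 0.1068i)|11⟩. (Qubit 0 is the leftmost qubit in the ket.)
0.7313|01⟩ + (-0.6736 + 0.1068i)|11⟩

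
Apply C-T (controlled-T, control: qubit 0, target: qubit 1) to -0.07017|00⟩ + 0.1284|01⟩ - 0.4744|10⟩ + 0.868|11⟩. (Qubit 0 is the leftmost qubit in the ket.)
-0.07017|00⟩ + 0.1284|01⟩ - 0.4744|10⟩ + (0.6138 + 0.6138i)|11⟩

C-T leaves the control-|0⟩ kets |00⟩, |01⟩ unchanged and applies T to qubit 1 on the control-|1⟩ pair (|10⟩, |11⟩).
T = [[1, 0], [0, (1/√2 + (1/√2)i)]].
With a = amp(|10⟩) = -0.4744 and b = amp(|11⟩) = 0.868:
new amp(|10⟩) = (1)·a = -0.4744
new amp(|11⟩) = (1/√2 + (1/√2)i)·b = (0.6138 + 0.6138i)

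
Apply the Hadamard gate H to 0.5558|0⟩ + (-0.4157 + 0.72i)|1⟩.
(0.09907 + 0.5091i)|0⟩ + (0.687 - 0.5091i)|1⟩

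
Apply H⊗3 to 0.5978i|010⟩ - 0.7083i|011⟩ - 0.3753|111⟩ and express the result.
(-0.1327 - 0.03907i)|000⟩ + (0.1327 + 0.4618i)|001⟩ + (0.1327 + 0.03907i)|010⟩ + (-0.1327 - 0.4618i)|011⟩ + (0.1327 - 0.03907i)|100⟩ + (-0.1327 + 0.4618i)|101⟩ + (-0.1327 + 0.03907i)|110⟩ + (0.1327 - 0.4618i)|111⟩

H⊗3 gives amp(|y⟩) = (1/2√2) Σ_x (−1)^(x·y) amp(|x⟩), where x·y is the number of positions in which both x and y have a 1.
|000⟩: (0.5978i - 0.7083i - 0.3753)/(2√2) = (-0.1327 - 0.03907i)
|001⟩: (0.5978i + 0.7083i + 0.3753)/(2√2) = (0.1327 + 0.4618i)
|010⟩: (-0.5978i + 0.7083i + 0.3753)/(2√2) = (0.1327 + 0.03907i)
|011⟩: (-0.5978i - 0.7083i - 0.3753)/(2√2) = (-0.1327 - 0.4618i)
|100⟩: (0.5978i - 0.7083i + 0.3753)/(2√2) = (0.1327 - 0.03907i)
|101⟩: (0.5978i + 0.7083i - 0.3753)/(2√2) = (-0.1327 + 0.4618i)
|110⟩: (-0.5978i + 0.7083i - 0.3753)/(2√2) = (-0.1327 + 0.03907i)
|111⟩: (-0.5978i - 0.7083i + 0.3753)/(2√2) = (0.1327 - 0.4618i)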